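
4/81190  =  2/40595= 0.00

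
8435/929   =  8435/929  =  9.08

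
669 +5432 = 6101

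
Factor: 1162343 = 7^1*13^1* 53^1*241^1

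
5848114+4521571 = 10369685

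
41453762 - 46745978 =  - 5292216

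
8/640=1/80  =  0.01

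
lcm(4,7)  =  28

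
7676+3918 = 11594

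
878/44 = 19+21/22 = 19.95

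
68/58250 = 34/29125  =  0.00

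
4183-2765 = 1418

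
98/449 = 98/449 = 0.22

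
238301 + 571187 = 809488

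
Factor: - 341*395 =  - 5^1*  11^1 * 31^1*79^1  =  - 134695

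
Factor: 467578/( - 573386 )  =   - 601/737 =- 11^(- 1)*67^(  -  1 )  *  601^1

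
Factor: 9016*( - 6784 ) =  - 61164544=- 2^10*7^2 * 23^1*53^1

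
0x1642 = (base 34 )4vk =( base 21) cj7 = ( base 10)5698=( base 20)E4I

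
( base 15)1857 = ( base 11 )3a4a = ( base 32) 549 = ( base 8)12211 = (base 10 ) 5257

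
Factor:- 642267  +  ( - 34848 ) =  - 677115 = - 3^2*5^1 * 41^1 * 367^1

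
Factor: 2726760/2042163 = 2^3 * 3^( - 1 )*5^1 * 31^1 *733^1*226907^( - 1 )  =  908920/680721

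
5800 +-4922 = 878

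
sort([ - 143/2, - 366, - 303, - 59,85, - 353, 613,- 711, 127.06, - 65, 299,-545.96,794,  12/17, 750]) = [ - 711, - 545.96,-366,  -  353,-303, - 143/2, - 65, -59 , 12/17 , 85, 127.06, 299,613, 750,794 ] 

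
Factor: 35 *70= 2450= 2^1*5^2*7^2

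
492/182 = 246/91 =2.70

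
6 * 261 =1566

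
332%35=17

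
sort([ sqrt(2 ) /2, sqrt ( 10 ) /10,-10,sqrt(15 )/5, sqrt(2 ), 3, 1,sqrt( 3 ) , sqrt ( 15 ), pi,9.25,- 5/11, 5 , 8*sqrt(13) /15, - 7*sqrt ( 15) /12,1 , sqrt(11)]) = [ - 10, - 7*sqrt(15 )/12, - 5/11, sqrt(10) /10,sqrt (2 )/2 , sqrt( 15)/5, 1 , 1, sqrt (2 ) , sqrt(3 ) , 8*sqrt( 13)/15, 3,pi, sqrt(11), sqrt( 15 ), 5, 9.25 ] 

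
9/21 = 3/7= 0.43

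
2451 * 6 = 14706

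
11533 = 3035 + 8498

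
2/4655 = 2/4655 = 0.00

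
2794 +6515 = 9309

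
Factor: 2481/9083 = 3^1*31^( - 1)*293^( - 1 )*827^1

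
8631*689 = 5946759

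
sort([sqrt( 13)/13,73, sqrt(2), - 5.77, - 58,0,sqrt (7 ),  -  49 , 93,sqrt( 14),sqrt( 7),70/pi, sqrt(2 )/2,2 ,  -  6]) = [-58, - 49,-6, - 5.77,0,sqrt( 13)/13,sqrt(2)/2,sqrt(2), 2,sqrt(7 ), sqrt(7),sqrt ( 14 ), 70/pi,73,93]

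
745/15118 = 745/15118 = 0.05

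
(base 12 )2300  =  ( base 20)9e8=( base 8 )7460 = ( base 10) 3888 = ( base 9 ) 5300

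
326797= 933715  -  606918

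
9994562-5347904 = 4646658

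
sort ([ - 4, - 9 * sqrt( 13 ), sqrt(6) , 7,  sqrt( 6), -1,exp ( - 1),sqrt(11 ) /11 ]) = [ - 9 * sqrt( 13) , - 4,- 1, sqrt( 11)/11,exp(- 1),sqrt(6), sqrt( 6),7 ] 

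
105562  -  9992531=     -  9886969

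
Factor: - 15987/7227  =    -  3^( - 1 )*11^( - 1 )*73^1 = -  73/33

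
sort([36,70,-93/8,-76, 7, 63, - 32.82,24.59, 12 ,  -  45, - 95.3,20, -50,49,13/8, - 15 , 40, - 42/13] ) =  [ - 95.3, - 76, - 50 , - 45, - 32.82, - 15, - 93/8, - 42/13, 13/8,  7 , 12, 20, 24.59,36,40,49 , 63, 70 ]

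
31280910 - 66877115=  - 35596205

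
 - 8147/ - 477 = 17 + 38/477 = 17.08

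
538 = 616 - 78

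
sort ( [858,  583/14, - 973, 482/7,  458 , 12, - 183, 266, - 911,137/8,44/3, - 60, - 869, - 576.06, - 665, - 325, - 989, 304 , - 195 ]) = [ - 989, - 973,-911, - 869,  -  665, - 576.06, - 325, - 195, - 183,-60,12, 44/3,137/8, 583/14, 482/7,266, 304,458,858]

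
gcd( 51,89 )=1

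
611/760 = 611/760=0.80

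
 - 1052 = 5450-6502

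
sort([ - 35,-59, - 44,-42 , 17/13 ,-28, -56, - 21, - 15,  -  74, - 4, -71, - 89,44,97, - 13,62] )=[-89, - 74,-71, - 59, -56,  -  44,  -  42, - 35,  -  28, - 21, - 15, - 13, - 4, 17/13,44,62,97 ] 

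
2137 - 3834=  - 1697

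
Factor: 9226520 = 2^3*5^1*230663^1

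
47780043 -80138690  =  -32358647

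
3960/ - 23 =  -3960/23 = - 172.17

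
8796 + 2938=11734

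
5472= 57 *96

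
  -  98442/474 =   -  16407/79 = - 207.68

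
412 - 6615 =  - 6203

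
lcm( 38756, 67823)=271292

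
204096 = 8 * 25512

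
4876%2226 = 424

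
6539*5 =32695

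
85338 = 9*9482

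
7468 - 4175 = 3293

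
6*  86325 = 517950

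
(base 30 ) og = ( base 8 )1340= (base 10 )736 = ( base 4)23200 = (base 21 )1e1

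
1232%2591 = 1232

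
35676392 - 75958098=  - 40281706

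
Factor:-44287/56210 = -2^( - 1)*5^ ( - 1) *7^ (-1)*11^ ( - 1 )*67^1*73^(-1)*661^1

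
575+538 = 1113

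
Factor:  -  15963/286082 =  -  51/914 = -  2^(-1 ) *3^1*17^1* 457^(-1 ) 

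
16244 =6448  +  9796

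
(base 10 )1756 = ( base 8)3334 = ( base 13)A51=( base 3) 2102001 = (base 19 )4G8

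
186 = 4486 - 4300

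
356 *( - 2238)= - 796728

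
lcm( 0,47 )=0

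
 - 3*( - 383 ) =1149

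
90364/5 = 18072 + 4/5=18072.80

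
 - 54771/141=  - 18257/47 = -  388.45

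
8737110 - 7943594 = 793516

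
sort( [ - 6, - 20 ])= [-20,  -  6] 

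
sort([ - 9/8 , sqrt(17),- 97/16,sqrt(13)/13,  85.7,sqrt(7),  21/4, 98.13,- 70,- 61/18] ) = [  -  70,  -  97/16, - 61/18,- 9/8,sqrt(13)/13,  sqrt(7 ),sqrt(17),21/4 , 85.7,98.13 ]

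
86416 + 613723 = 700139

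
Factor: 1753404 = 2^2*3^1*146117^1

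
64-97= - 33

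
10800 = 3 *3600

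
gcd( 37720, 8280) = 920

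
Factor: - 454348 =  - 2^2*97^1*1171^1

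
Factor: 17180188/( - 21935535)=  - 2^2*3^(- 1)*5^( - 1)*79^( - 1 )*107^(  -  1 )*173^( - 1 )*1741^1*2467^1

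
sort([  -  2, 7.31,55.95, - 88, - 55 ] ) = [ - 88, - 55, - 2,  7.31,55.95 ] 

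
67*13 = 871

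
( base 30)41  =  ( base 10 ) 121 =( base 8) 171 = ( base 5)441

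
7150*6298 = 45030700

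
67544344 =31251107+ 36293237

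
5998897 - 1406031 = 4592866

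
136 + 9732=9868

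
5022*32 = 160704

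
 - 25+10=-15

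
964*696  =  670944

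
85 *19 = 1615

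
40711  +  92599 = 133310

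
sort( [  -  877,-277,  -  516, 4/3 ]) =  [-877,- 516 , - 277 , 4/3]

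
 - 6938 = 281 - 7219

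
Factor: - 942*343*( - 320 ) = 103393920=2^7*3^1*5^1*7^3 *157^1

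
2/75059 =2/75059 = 0.00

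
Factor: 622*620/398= 2^2*5^1*31^1* 199^ ( - 1 ) *311^1=192820/199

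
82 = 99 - 17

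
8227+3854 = 12081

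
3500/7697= 3500/7697=0.45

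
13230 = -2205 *( - 6 )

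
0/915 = 0=0.00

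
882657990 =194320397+688337593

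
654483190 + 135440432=789923622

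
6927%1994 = 945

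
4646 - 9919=-5273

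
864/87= 288/29= 9.93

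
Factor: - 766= - 2^1*383^1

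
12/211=12/211=0.06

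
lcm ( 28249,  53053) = 2175173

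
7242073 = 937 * 7729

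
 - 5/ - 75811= 5/75811 = 0.00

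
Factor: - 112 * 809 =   -  90608= -2^4* 7^1 * 809^1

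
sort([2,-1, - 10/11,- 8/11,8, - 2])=[ - 2,-1,-10/11, - 8/11,2, 8 ]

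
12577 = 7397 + 5180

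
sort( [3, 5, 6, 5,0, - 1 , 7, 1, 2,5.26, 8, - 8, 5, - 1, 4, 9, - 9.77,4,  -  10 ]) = [ - 10, - 9.77, - 8,-1, -1, 0, 1,2, 3, 4, 4, 5, 5, 5, 5.26,6,7 , 8, 9]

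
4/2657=4/2657 = 0.00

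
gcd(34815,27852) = 6963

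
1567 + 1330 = 2897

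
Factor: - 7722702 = -2^1* 3^4*13^1*19^1*193^1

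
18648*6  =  111888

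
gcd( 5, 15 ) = 5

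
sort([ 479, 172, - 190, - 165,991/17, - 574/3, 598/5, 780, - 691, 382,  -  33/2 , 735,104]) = [ - 691, - 574/3, -190, - 165, - 33/2,991/17,104, 598/5, 172,382,479, 735, 780] 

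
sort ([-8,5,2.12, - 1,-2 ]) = [ - 8, - 2, - 1 , 2.12,5] 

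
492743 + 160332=653075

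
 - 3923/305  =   - 3923/305 =-  12.86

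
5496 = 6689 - 1193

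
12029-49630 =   -  37601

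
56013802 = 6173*9074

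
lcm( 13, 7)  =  91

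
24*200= 4800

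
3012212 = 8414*358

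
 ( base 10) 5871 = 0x16EF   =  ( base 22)c2j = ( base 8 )13357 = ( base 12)3493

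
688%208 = 64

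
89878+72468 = 162346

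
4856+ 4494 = 9350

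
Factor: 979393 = 19^2*2713^1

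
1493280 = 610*2448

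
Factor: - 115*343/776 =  - 39445/776 = -2^( - 3 )* 5^1* 7^3*23^1 *97^( - 1)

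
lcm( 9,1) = 9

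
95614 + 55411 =151025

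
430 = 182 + 248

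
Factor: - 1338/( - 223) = 2^1*3^1=6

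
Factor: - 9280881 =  - 3^2*191^1*5399^1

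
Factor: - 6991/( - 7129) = 6991^1*7129^( - 1)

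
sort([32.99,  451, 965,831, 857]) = [32.99, 451, 831 , 857, 965 ]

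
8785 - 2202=6583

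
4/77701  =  4/77701  =  0.00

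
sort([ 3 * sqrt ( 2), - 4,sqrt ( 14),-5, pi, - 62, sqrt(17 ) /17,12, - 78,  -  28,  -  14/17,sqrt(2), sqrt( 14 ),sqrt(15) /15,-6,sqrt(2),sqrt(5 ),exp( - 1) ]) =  [ - 78,  -  62,-28,  -  6, -5 , - 4, - 14/17,sqrt(17 ) /17,sqrt(15)/15,  exp( - 1),sqrt(2 ),sqrt( 2 ) , sqrt(5),pi , sqrt( 14 ),sqrt(14 ),3 *sqrt(2 ),12] 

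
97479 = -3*(-32493 )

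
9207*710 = 6536970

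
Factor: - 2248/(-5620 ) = 2^1*5^ ( - 1 ) = 2/5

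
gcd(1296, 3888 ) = 1296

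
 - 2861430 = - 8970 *319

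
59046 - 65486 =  - 6440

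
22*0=0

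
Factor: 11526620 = 2^2*5^1*7^1*281^1*293^1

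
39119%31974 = 7145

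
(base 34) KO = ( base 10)704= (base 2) 1011000000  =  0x2C0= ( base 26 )112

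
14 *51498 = 720972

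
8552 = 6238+2314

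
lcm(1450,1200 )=34800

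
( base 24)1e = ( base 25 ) 1d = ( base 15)28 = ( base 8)46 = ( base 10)38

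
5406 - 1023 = 4383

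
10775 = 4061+6714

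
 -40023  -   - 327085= 287062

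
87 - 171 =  - 84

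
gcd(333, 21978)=333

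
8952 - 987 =7965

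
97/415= 97/415 = 0.23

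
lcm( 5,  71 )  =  355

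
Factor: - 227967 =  - 3^1*75989^1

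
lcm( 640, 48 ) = 1920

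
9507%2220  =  627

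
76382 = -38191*( - 2) 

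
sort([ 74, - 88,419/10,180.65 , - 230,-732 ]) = [ - 732, - 230, - 88,419/10, 74 , 180.65]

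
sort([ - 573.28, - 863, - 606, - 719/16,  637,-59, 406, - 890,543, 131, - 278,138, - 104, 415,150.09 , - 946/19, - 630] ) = [ - 890 , -863,-630, - 606,  -  573.28, - 278,  -  104,  -  59, - 946/19, - 719/16, 131,138,150.09,406,415,543, 637 ]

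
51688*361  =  18659368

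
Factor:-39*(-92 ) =2^2*3^1*13^1*23^1 = 3588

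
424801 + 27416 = 452217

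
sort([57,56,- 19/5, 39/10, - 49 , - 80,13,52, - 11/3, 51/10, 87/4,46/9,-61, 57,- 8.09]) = [ - 80, - 61, - 49,  -  8.09, - 19/5,  -  11/3,39/10, 51/10, 46/9,13,87/4,52, 56, 57,  57]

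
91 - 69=22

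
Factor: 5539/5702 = 2^( - 1)*29^1 * 191^1*2851^( - 1 ) 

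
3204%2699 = 505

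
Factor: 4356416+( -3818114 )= 538302 = 2^1*3^1*73^1*1229^1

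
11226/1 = 11226 = 11226.00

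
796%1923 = 796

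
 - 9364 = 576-9940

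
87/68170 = 87/68170 = 0.00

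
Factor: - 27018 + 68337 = 3^2*4591^1 = 41319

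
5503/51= 107+46/51 = 107.90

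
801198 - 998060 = -196862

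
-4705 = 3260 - 7965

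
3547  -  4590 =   -  1043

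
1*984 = 984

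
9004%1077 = 388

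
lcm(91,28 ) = 364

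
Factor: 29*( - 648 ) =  - 2^3*3^4*29^1=- 18792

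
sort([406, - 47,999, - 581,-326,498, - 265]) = [  -  581  , - 326, -265, - 47,406,498,999]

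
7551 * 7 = 52857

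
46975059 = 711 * 66069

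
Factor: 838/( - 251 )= -2^1*251^( - 1)*  419^1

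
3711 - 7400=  - 3689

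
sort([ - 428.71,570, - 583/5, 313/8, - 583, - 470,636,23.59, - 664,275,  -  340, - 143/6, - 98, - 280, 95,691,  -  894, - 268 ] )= [ - 894, - 664, - 583, - 470, - 428.71, - 340, - 280, - 268, - 583/5, - 98,-143/6,23.59 , 313/8,95, 275, 570 , 636,691 ]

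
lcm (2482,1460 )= 24820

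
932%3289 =932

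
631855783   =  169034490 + 462821293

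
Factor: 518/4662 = 3^(- 2 )=1/9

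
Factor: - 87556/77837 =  - 2^2*7^1*53^1*59^1*277^(-1 )*281^(-1)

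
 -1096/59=-1096/59 = - 18.58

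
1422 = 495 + 927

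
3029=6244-3215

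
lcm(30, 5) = 30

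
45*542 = 24390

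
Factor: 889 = 7^1*127^1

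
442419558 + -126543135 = 315876423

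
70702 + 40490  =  111192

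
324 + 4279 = 4603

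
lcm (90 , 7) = 630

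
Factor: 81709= 101^1*809^1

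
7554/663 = 11 +87/221 = 11.39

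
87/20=4 +7/20=4.35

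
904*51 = 46104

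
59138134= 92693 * 638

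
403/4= 100 + 3/4 = 100.75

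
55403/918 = 60 + 19/54 = 60.35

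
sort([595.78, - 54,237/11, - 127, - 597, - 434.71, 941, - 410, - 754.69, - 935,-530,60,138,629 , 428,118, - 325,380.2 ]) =[ - 935, - 754.69,  -  597, - 530 , - 434.71 , - 410, - 325, - 127,-54,237/11,60,118,138,  380.2,428,595.78,629,941 ]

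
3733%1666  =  401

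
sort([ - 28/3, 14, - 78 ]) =[ - 78, - 28/3, 14]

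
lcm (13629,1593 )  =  122661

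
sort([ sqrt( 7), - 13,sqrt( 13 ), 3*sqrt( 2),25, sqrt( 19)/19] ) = [ - 13 , sqrt( 19 ) /19,sqrt( 7 ), sqrt (13 ), 3*sqrt (2),25]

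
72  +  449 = 521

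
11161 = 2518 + 8643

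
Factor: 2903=2903^1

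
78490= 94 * 835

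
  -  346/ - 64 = 173/32 = 5.41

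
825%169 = 149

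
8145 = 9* 905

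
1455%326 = 151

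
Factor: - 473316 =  - 2^2*3^1* 39443^1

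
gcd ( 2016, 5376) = 672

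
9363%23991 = 9363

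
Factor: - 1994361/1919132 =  - 2^(  -  2)* 3^1 *229^1*2903^1 * 479783^(  -  1) 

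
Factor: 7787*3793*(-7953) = - 3^1 *11^1*13^1*241^1*599^1*3793^1 = - 234900531723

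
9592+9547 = 19139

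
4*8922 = 35688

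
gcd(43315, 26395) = 5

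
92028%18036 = 1848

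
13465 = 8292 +5173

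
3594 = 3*1198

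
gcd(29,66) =1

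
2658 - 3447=  -  789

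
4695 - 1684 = 3011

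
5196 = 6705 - 1509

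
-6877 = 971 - 7848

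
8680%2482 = 1234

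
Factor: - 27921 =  - 3^1*41^1 *227^1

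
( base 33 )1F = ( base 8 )60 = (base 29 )1J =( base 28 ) 1k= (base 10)48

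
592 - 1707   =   -1115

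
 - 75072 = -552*136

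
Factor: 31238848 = 2^6*59^1*8273^1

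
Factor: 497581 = 7^1*31^1*2293^1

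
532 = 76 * 7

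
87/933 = 29/311 = 0.09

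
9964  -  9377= 587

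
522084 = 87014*6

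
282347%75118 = 56993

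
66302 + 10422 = 76724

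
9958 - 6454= 3504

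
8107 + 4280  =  12387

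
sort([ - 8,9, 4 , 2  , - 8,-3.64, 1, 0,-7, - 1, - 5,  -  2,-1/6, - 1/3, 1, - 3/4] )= [ - 8, - 8,-7,-5, -3.64, - 2,  -  1, - 3/4, -1/3,-1/6,0,1,1, 2, 4,9]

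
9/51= 3/17 = 0.18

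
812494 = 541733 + 270761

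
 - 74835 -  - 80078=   5243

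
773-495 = 278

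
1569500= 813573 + 755927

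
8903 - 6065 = 2838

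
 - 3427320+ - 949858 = - 4377178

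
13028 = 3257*4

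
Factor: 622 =2^1*311^1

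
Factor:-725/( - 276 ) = 2^( - 2 )*3^(-1 )*5^2*23^( - 1)*29^1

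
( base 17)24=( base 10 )38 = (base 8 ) 46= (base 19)20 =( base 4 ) 212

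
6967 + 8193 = 15160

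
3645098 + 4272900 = 7917998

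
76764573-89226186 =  - 12461613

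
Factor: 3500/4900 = 5/7 = 5^1*7^( - 1)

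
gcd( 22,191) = 1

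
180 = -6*( -30 )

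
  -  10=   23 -33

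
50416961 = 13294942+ 37122019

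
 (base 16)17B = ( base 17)155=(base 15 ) 1A4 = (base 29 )D2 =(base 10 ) 379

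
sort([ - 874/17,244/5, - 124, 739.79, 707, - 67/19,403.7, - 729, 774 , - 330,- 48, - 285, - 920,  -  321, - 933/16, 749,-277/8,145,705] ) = [ - 920,  -  729,-330, - 321, - 285, - 124, - 933/16, - 874/17, - 48, - 277/8 ,-67/19,  244/5, 145,403.7, 705, 707, 739.79,749 , 774 ]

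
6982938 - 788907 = 6194031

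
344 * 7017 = 2413848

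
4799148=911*5268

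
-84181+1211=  - 82970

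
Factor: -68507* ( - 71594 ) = 4904690158 = 2^1*35797^1*68507^1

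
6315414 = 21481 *294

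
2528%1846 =682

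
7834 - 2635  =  5199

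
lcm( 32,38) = 608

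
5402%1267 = 334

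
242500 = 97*2500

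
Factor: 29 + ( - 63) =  -2^1*17^1 = - 34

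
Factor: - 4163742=-2^1  *  3^2*11^1*17^1*1237^1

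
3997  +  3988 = 7985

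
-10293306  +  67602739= 57309433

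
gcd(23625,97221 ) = 3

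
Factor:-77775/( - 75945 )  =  5^1*17^1  *  83^(  -  1 ) = 85/83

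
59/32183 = 59/32183 = 0.00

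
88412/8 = 22103/2 = 11051.50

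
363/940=363/940= 0.39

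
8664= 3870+4794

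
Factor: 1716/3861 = 2^2 * 3^( - 2) =4/9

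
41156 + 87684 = 128840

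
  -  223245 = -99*2255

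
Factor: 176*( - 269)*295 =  - 13966480 = - 2^4*5^1*11^1*59^1*269^1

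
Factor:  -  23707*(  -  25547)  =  59^1*151^1*157^1*433^1 = 605642729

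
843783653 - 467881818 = 375901835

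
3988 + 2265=6253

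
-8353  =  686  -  9039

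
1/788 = 1/788 = 0.00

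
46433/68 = 682+57/68 = 682.84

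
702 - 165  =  537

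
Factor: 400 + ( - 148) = 252= 2^2*3^2*7^1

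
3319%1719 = 1600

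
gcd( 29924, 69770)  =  2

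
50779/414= 50779/414 = 122.65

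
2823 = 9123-6300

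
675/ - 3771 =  - 75/419 = - 0.18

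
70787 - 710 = 70077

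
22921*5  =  114605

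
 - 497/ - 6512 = 497/6512 = 0.08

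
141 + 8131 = 8272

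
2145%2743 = 2145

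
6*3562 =21372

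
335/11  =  335/11 = 30.45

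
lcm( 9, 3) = 9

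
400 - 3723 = - 3323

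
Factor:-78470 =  - 2^1*5^1* 7^1 * 19^1*59^1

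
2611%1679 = 932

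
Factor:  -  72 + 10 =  - 2^1*31^1 = - 62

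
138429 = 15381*9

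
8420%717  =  533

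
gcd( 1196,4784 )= 1196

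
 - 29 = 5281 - 5310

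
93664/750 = 124 + 332/375  =  124.89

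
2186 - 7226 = -5040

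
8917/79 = 8917/79 = 112.87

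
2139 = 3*713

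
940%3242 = 940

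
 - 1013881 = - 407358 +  - 606523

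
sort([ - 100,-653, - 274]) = [ - 653, - 274, - 100]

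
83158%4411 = 3760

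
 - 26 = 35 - 61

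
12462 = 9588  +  2874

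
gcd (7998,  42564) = 6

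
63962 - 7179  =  56783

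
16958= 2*8479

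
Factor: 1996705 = 5^1* 37^1 * 43^1*251^1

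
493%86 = 63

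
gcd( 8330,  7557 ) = 1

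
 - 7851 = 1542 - 9393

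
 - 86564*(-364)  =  31509296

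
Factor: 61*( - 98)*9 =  - 53802 = - 2^1*3^2* 7^2*61^1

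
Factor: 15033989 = 15033989^1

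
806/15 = 53 + 11/15  =  53.73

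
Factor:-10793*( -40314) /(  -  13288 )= - 217554501/6644 = - 2^( - 2)*3^1*11^( - 1 )*43^1*151^ ( - 1 )*251^1  *6719^1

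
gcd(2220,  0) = 2220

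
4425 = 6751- 2326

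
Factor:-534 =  - 2^1*3^1*89^1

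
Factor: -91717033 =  - 2557^1*35869^1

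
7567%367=227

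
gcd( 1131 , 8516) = 1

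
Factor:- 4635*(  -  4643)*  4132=2^2*3^2*5^1*103^1*  1033^1*4643^1  =  88921900260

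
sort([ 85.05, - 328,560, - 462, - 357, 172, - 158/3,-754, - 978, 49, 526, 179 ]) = [ - 978, - 754,-462, - 357, - 328, - 158/3, 49, 85.05, 172,  179, 526, 560 ] 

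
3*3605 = 10815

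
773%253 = 14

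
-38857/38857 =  - 1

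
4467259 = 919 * 4861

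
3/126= 1/42 = 0.02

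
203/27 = 203/27 = 7.52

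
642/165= 214/55 = 3.89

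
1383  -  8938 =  - 7555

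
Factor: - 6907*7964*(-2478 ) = 136308208344 = 2^3*3^1 * 7^1*11^1* 59^1 *181^1*6907^1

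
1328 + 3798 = 5126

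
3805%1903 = 1902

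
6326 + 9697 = 16023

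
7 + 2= 9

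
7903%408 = 151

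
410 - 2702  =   - 2292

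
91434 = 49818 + 41616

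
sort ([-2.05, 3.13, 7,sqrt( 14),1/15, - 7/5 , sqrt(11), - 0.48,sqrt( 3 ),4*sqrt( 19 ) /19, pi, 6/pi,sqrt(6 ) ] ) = [ - 2.05, - 7/5, - 0.48,1/15 , 4*sqrt(  19 ) /19,sqrt( 3), 6/pi, sqrt( 6 ), 3.13,  pi,  sqrt(11), sqrt( 14), 7] 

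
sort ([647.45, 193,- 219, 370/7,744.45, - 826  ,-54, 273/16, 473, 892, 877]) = [ - 826,-219, - 54, 273/16, 370/7, 193,473, 647.45, 744.45, 877, 892]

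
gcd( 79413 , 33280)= 1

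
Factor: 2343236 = 2^2*7^1*53^1*1579^1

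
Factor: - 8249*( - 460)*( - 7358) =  - 27920225320= - 2^3 * 5^1*13^1*23^1*73^1*113^1 *283^1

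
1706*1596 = 2722776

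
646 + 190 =836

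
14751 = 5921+8830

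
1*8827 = 8827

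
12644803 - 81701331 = - 69056528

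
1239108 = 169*7332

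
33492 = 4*8373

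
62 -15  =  47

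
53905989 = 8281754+45624235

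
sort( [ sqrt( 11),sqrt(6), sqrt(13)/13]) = [sqrt (13 ) /13 , sqrt( 6 ),sqrt( 11)]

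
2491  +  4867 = 7358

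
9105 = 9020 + 85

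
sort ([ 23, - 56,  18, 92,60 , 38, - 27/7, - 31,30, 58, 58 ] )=[ - 56, - 31, - 27/7 , 18,23,30, 38, 58,  58, 60, 92]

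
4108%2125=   1983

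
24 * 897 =21528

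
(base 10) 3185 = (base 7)12200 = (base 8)6161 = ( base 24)5ch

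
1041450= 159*6550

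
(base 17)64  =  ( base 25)46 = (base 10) 106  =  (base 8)152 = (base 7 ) 211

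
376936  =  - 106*( - 3556) 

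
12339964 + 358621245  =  370961209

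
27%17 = 10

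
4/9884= 1/2471  =  0.00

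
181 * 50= 9050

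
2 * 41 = 82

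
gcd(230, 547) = 1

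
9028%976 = 244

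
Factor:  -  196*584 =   -  2^5*7^2*73^1 = -  114464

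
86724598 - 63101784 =23622814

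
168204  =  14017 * 12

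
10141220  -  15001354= -4860134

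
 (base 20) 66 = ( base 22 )5g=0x7E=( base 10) 126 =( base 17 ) 77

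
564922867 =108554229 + 456368638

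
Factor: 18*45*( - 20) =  - 16200 = - 2^3 * 3^4*5^2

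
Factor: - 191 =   -  191^1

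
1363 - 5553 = - 4190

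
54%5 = 4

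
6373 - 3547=2826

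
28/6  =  4+ 2/3 = 4.67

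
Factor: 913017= 3^1*7^2 * 6211^1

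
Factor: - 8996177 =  - 19^1*29^2*563^1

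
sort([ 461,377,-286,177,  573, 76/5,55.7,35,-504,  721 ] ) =[- 504, - 286, 76/5, 35,55.7,177,377,  461,  573,721]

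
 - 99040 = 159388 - 258428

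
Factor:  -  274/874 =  - 19^(-1 )*23^( - 1 )*137^1 = - 137/437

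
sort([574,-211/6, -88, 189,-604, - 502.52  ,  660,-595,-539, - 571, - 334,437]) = [  -  604, - 595,  -  571, - 539  , - 502.52, - 334, - 88,  -  211/6,189,437,574, 660]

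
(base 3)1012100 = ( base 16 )369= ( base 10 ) 873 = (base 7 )2355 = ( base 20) 23D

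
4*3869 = 15476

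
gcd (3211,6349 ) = 1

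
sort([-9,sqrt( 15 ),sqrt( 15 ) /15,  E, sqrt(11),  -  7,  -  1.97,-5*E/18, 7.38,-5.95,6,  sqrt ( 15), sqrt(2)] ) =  [-9, -7, - 5.95, - 1.97, - 5*E/18,sqrt( 15)/15, sqrt( 2), E,  sqrt ( 11), sqrt( 15), sqrt(15),6, 7.38 ] 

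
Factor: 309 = 3^1* 103^1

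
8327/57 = 146  +  5/57 = 146.09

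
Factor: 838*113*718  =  67990292 = 2^2*113^1*359^1*419^1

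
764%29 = 10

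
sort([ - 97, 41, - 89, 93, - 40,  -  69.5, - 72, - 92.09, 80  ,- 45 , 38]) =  [- 97, -92.09, - 89, -72, - 69.5, - 45, - 40,38, 41,  80, 93 ] 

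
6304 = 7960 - 1656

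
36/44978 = 18/22489 = 0.00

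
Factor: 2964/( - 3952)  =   - 2^( - 2 )*3^1 = - 3/4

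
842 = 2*421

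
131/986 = 131/986 = 0.13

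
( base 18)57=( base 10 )97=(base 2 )1100001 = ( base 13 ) 76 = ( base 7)166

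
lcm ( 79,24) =1896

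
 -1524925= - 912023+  - 612902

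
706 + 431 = 1137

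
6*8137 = 48822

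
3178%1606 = 1572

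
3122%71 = 69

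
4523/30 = 4523/30 =150.77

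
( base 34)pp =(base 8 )1553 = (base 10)875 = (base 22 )1hh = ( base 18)2cb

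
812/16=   50 + 3/4  =  50.75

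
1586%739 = 108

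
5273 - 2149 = 3124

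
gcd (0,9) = 9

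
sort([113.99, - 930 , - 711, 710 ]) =[ - 930, - 711, 113.99, 710]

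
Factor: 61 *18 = 1098 = 2^1*3^2 * 61^1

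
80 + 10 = 90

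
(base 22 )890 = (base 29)4OA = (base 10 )4070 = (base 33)3ob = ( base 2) 111111100110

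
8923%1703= 408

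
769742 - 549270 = 220472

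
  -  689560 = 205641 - 895201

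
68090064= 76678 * 888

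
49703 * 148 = 7356044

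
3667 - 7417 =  - 3750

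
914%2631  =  914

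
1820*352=640640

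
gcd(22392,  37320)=7464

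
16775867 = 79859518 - 63083651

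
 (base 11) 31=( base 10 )34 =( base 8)42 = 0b100010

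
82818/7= 82818/7 =11831.14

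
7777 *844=6563788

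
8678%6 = 2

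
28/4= 7   =  7.00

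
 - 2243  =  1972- 4215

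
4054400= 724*5600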